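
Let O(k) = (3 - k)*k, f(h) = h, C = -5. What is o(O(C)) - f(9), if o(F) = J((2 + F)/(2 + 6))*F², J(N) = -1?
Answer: -1609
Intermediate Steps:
O(k) = k*(3 - k)
o(F) = -F²
o(O(C)) - f(9) = -(-5*(3 - 1*(-5)))² - 1*9 = -(-5*(3 + 5))² - 9 = -(-5*8)² - 9 = -1*(-40)² - 9 = -1*1600 - 9 = -1600 - 9 = -1609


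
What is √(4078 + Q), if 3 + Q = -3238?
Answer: 3*√93 ≈ 28.931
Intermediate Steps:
Q = -3241 (Q = -3 - 3238 = -3241)
√(4078 + Q) = √(4078 - 3241) = √837 = 3*√93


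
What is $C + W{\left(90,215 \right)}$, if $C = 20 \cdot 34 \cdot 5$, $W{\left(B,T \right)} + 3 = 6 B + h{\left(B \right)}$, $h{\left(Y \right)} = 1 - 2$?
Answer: $3936$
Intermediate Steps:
$h{\left(Y \right)} = -1$
$W{\left(B,T \right)} = -4 + 6 B$ ($W{\left(B,T \right)} = -3 + \left(6 B - 1\right) = -3 + \left(-1 + 6 B\right) = -4 + 6 B$)
$C = 3400$ ($C = 680 \cdot 5 = 3400$)
$C + W{\left(90,215 \right)} = 3400 + \left(-4 + 6 \cdot 90\right) = 3400 + \left(-4 + 540\right) = 3400 + 536 = 3936$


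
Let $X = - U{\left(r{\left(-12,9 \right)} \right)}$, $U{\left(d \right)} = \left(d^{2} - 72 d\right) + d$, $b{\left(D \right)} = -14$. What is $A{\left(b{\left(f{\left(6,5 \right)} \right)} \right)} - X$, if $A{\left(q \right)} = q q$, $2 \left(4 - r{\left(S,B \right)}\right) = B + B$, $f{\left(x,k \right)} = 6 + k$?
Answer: $576$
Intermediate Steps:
$r{\left(S,B \right)} = 4 - B$ ($r{\left(S,B \right)} = 4 - \frac{B + B}{2} = 4 - \frac{2 B}{2} = 4 - B$)
$A{\left(q \right)} = q^{2}$
$U{\left(d \right)} = d^{2} - 71 d$
$X = -380$ ($X = - \left(4 - 9\right) \left(-71 + \left(4 - 9\right)\right) = - \left(-5\right) \left(-71 - 5\right) = - \left(-5\right) \left(-76\right) = \left(-1\right) 380 = -380$)
$A{\left(b{\left(f{\left(6,5 \right)} \right)} \right)} - X = \left(-14\right)^{2} - -380 = 196 + 380 = 576$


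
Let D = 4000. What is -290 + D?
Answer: 3710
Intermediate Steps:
-290 + D = -290 + 4000 = 3710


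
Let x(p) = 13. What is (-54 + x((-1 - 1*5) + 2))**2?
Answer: 1681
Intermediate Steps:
(-54 + x((-1 - 1*5) + 2))**2 = (-54 + 13)**2 = (-41)**2 = 1681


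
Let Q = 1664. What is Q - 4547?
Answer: -2883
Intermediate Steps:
Q - 4547 = 1664 - 4547 = -2883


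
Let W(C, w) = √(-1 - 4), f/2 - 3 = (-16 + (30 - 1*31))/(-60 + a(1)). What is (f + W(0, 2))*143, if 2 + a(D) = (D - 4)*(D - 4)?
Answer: 50336/53 + 143*I*√5 ≈ 949.74 + 319.76*I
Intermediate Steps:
a(D) = -2 + (-4 + D)² (a(D) = -2 + (D - 4)*(D - 4) = -2 + (-4 + D)*(-4 + D) = -2 + (-4 + D)²)
f = 352/53 (f = 6 + 2*((-16 + (30 - 1*31))/(-60 + (-2 + (-4 + 1)²))) = 6 + 2*((-16 + (30 - 31))/(-60 + (-2 + (-3)²))) = 6 + 2*((-16 - 1)/(-60 + (-2 + 9))) = 6 + 2*(-17/(-60 + 7)) = 6 + 2*(-17/(-53)) = 6 + 2*(-17*(-1/53)) = 6 + 2*(17/53) = 6 + 34/53 = 352/53 ≈ 6.6415)
W(C, w) = I*√5 (W(C, w) = √(-5) = I*√5)
(f + W(0, 2))*143 = (352/53 + I*√5)*143 = 50336/53 + 143*I*√5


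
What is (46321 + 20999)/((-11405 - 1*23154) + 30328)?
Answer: -67320/4231 ≈ -15.911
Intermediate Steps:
(46321 + 20999)/((-11405 - 1*23154) + 30328) = 67320/((-11405 - 23154) + 30328) = 67320/(-34559 + 30328) = 67320/(-4231) = 67320*(-1/4231) = -67320/4231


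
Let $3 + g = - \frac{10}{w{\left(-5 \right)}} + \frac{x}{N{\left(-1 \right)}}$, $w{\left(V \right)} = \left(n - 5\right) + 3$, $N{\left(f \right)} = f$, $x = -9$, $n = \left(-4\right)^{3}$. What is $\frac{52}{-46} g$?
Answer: $- \frac{5278}{759} \approx -6.9539$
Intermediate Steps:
$n = -64$
$w{\left(V \right)} = -66$ ($w{\left(V \right)} = \left(-64 - 5\right) + 3 = -69 + 3 = -66$)
$g = \frac{203}{33}$ ($g = -3 - \left(-9 - \frac{5}{33}\right) = -3 - - \frac{302}{33} = -3 + \left(\frac{5}{33} + 9\right) = -3 + \frac{302}{33} = \frac{203}{33} \approx 6.1515$)
$\frac{52}{-46} g = \frac{52}{-46} \cdot \frac{203}{33} = 52 \left(- \frac{1}{46}\right) \frac{203}{33} = \left(- \frac{26}{23}\right) \frac{203}{33} = - \frac{5278}{759}$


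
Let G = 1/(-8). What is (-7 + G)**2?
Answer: 3249/64 ≈ 50.766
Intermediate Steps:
G = -1/8 ≈ -0.12500
(-7 + G)**2 = (-7 - 1/8)**2 = (-57/8)**2 = 3249/64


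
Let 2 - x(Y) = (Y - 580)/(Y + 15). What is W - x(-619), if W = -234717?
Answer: -141769077/604 ≈ -2.3472e+5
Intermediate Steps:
x(Y) = 2 - (-580 + Y)/(15 + Y) (x(Y) = 2 - (Y - 580)/(Y + 15) = 2 - (-580 + Y)/(15 + Y))
W - x(-619) = -234717 - (610 - 619)/(15 - 619) = -234717 - (-9)/(-604) = -234717 - (-1)*(-9)/604 = -234717 - 1*9/604 = -234717 - 9/604 = -141769077/604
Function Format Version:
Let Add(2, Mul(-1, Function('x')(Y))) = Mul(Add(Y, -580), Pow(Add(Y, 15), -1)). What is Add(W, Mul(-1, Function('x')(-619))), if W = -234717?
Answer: Rational(-141769077, 604) ≈ -2.3472e+5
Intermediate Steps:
Function('x')(Y) = Add(2, Mul(-1, Pow(Add(15, Y), -1), Add(-580, Y))) (Function('x')(Y) = Add(2, Mul(-1, Mul(Add(Y, -580), Pow(Add(Y, 15), -1)))) = Add(2, Mul(-1, Mul(Add(-580, Y), Pow(Add(15, Y), -1)))) = Add(2, Mul(-1, Mul(Pow(Add(15, Y), -1), Add(-580, Y)))) = Add(2, Mul(-1, Pow(Add(15, Y), -1), Add(-580, Y))))
Add(W, Mul(-1, Function('x')(-619))) = Add(-234717, Mul(-1, Mul(Pow(Add(15, -619), -1), Add(610, -619)))) = Add(-234717, Mul(-1, Mul(Pow(-604, -1), -9))) = Add(-234717, Mul(-1, Mul(Rational(-1, 604), -9))) = Add(-234717, Mul(-1, Rational(9, 604))) = Add(-234717, Rational(-9, 604)) = Rational(-141769077, 604)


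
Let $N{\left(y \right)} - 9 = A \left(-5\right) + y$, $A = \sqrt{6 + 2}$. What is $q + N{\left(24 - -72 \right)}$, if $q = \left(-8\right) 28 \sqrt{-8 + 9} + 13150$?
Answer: $13031 - 10 \sqrt{2} \approx 13017.0$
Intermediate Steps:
$A = 2 \sqrt{2}$ ($A = \sqrt{8} = 2 \sqrt{2} \approx 2.8284$)
$N{\left(y \right)} = 9 + y - 10 \sqrt{2}$ ($N{\left(y \right)} = 9 + \left(2 \sqrt{2} \left(-5\right) + y\right) = 9 + \left(- 10 \sqrt{2} + y\right) = 9 + \left(y - 10 \sqrt{2}\right) = 9 + y - 10 \sqrt{2}$)
$q = 12926$ ($q = - 224 \sqrt{1} + 13150 = \left(-224\right) 1 + 13150 = -224 + 13150 = 12926$)
$q + N{\left(24 - -72 \right)} = 12926 + \left(9 + \left(24 - -72\right) - 10 \sqrt{2}\right) = 12926 + \left(9 + \left(24 + 72\right) - 10 \sqrt{2}\right) = 12926 + \left(9 + 96 - 10 \sqrt{2}\right) = 12926 + \left(105 - 10 \sqrt{2}\right) = 13031 - 10 \sqrt{2}$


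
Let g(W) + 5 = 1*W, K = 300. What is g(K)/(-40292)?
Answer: -295/40292 ≈ -0.0073216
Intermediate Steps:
g(W) = -5 + W (g(W) = -5 + 1*W = -5 + W)
g(K)/(-40292) = (-5 + 300)/(-40292) = 295*(-1/40292) = -295/40292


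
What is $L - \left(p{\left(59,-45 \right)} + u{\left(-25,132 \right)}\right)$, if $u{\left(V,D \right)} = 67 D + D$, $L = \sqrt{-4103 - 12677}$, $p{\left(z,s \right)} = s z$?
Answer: $-6321 + 2 i \sqrt{4195} \approx -6321.0 + 129.54 i$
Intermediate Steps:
$L = 2 i \sqrt{4195}$ ($L = \sqrt{-16780} = 2 i \sqrt{4195} \approx 129.54 i$)
$u{\left(V,D \right)} = 68 D$
$L - \left(p{\left(59,-45 \right)} + u{\left(-25,132 \right)}\right) = 2 i \sqrt{4195} - \left(\left(-45\right) 59 + 68 \cdot 132\right) = 2 i \sqrt{4195} - \left(-2655 + 8976\right) = 2 i \sqrt{4195} - 6321 = -6321 + 2 i \sqrt{4195}$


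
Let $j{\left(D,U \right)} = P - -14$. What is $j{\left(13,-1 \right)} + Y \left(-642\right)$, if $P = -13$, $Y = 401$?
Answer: $-257441$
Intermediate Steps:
$j{\left(D,U \right)} = 1$ ($j{\left(D,U \right)} = -13 - -14 = -13 + 14 = 1$)
$j{\left(13,-1 \right)} + Y \left(-642\right) = 1 + 401 \left(-642\right) = 1 - 257442 = -257441$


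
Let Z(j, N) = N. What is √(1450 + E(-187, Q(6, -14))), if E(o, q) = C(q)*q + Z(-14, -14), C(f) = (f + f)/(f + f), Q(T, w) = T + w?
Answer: 2*√357 ≈ 37.789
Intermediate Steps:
C(f) = 1 (C(f) = (2*f)/((2*f)) = (2*f)*(1/(2*f)) = 1)
E(o, q) = -14 + q (E(o, q) = 1*q - 14 = q - 14 = -14 + q)
√(1450 + E(-187, Q(6, -14))) = √(1450 + (-14 + (6 - 14))) = √(1450 + (-14 - 8)) = √(1450 - 22) = √1428 = 2*√357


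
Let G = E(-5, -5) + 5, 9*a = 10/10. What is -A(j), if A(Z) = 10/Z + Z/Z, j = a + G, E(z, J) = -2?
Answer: -59/14 ≈ -4.2143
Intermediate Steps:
a = ⅑ (a = (10/10)/9 = (10*(⅒))/9 = (⅑)*1 = ⅑ ≈ 0.11111)
G = 3 (G = -2 + 5 = 3)
j = 28/9 (j = ⅑ + 3 = 28/9 ≈ 3.1111)
A(Z) = 1 + 10/Z (A(Z) = 10/Z + 1 = 1 + 10/Z)
-A(j) = -(10 + 28/9)/28/9 = -9*118/(28*9) = -1*59/14 = -59/14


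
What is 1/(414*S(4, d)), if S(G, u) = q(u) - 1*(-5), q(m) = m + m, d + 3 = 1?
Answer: 1/414 ≈ 0.0024155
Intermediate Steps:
d = -2 (d = -3 + 1 = -2)
q(m) = 2*m
S(G, u) = 5 + 2*u (S(G, u) = 2*u - 1*(-5) = 2*u + 5 = 5 + 2*u)
1/(414*S(4, d)) = 1/(414*(5 + 2*(-2))) = 1/(414*(5 - 4)) = 1/(414*1) = 1/414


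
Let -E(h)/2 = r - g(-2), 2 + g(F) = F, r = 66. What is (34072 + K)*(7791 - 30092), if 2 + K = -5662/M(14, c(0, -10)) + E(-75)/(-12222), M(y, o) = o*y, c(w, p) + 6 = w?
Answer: -9304590499801/12222 ≈ -7.6130e+8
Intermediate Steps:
g(F) = -2 + F
c(w, p) = -6 + w
E(h) = -140 (E(h) = -2*(66 - (-2 - 2)) = -2*(66 - 1*(-4)) = -2*(66 + 4) = -2*70 = -140)
K = 799517/12222 (K = -2 + (-5662*1/(14*(-6 + 0)) - 140/(-12222)) = -2 + (-5662/((-6*14)) - 140*(-1/12222)) = -2 + (-5662/(-84) + 10/873) = -2 + (-5662*(-1/84) + 10/873) = -2 + (2831/42 + 10/873) = -2 + 823961/12222 = 799517/12222 ≈ 65.416)
(34072 + K)*(7791 - 30092) = (34072 + 799517/12222)*(7791 - 30092) = (417227501/12222)*(-22301) = -9304590499801/12222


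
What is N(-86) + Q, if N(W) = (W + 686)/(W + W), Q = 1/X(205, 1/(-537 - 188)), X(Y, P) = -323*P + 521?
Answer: -56676025/16256064 ≈ -3.4865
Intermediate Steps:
X(Y, P) = 521 - 323*P
Q = 725/378048 (Q = 1/(521 - 323/(-537 - 188)) = 1/(521 - 323/(-725)) = 1/(521 - 323*(-1/725)) = 1/(521 + 323/725) = 1/(378048/725) = 725/378048 ≈ 0.0019177)
N(W) = (686 + W)/(2*W) (N(W) = (686 + W)/((2*W)) = (686 + W)*(1/(2*W)) = (686 + W)/(2*W))
N(-86) + Q = (1/2)*(686 - 86)/(-86) + 725/378048 = (1/2)*(-1/86)*600 + 725/378048 = -150/43 + 725/378048 = -56676025/16256064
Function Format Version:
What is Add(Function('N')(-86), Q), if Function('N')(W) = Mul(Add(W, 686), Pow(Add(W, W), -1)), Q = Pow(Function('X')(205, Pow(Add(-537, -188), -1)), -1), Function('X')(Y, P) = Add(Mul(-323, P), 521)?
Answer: Rational(-56676025, 16256064) ≈ -3.4865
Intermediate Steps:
Function('X')(Y, P) = Add(521, Mul(-323, P))
Q = Rational(725, 378048) (Q = Pow(Add(521, Mul(-323, Pow(Add(-537, -188), -1))), -1) = Pow(Add(521, Mul(-323, Pow(-725, -1))), -1) = Pow(Add(521, Mul(-323, Rational(-1, 725))), -1) = Pow(Add(521, Rational(323, 725)), -1) = Pow(Rational(378048, 725), -1) = Rational(725, 378048) ≈ 0.0019177)
Function('N')(W) = Mul(Rational(1, 2), Pow(W, -1), Add(686, W)) (Function('N')(W) = Mul(Add(686, W), Pow(Mul(2, W), -1)) = Mul(Add(686, W), Mul(Rational(1, 2), Pow(W, -1))) = Mul(Rational(1, 2), Pow(W, -1), Add(686, W)))
Add(Function('N')(-86), Q) = Add(Mul(Rational(1, 2), Pow(-86, -1), Add(686, -86)), Rational(725, 378048)) = Add(Mul(Rational(1, 2), Rational(-1, 86), 600), Rational(725, 378048)) = Add(Rational(-150, 43), Rational(725, 378048)) = Rational(-56676025, 16256064)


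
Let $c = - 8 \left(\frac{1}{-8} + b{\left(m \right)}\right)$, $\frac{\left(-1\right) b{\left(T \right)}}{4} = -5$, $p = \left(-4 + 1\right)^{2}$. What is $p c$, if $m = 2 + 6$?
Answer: $-1431$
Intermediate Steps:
$m = 8$
$p = 9$ ($p = \left(-3\right)^{2} = 9$)
$b{\left(T \right)} = 20$ ($b{\left(T \right)} = \left(-4\right) \left(-5\right) = 20$)
$c = -159$ ($c = - 8 \left(\frac{1}{-8} + 20\right) = - 8 \left(- \frac{1}{8} + 20\right) = \left(-8\right) \frac{159}{8} = -159$)
$p c = 9 \left(-159\right) = -1431$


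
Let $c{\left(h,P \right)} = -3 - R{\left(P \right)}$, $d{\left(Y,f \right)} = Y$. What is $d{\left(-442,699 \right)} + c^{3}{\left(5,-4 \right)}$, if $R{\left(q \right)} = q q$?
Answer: $-7301$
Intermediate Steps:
$R{\left(q \right)} = q^{2}$
$c{\left(h,P \right)} = -3 - P^{2}$
$d{\left(-442,699 \right)} + c^{3}{\left(5,-4 \right)} = -442 + \left(-3 - \left(-4\right)^{2}\right)^{3} = -442 + \left(-3 - 16\right)^{3} = -442 + \left(-19\right)^{3} = -442 - 6859 = -7301$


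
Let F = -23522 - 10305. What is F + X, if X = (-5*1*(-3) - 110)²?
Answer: -24802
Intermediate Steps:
F = -33827
X = 9025 (X = (-5*(-3) - 110)² = (15 - 110)² = (-95)² = 9025)
F + X = -33827 + 9025 = -24802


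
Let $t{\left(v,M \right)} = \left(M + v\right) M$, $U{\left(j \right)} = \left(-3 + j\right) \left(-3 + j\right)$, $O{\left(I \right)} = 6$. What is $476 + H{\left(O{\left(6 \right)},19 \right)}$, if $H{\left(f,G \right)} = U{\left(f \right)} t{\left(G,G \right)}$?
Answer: $6974$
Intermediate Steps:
$U{\left(j \right)} = \left(-3 + j\right)^{2}$
$t{\left(v,M \right)} = M \left(M + v\right)$
$H{\left(f,G \right)} = 2 G^{2} \left(-3 + f\right)^{2}$ ($H{\left(f,G \right)} = \left(-3 + f\right)^{2} G \left(G + G\right) = \left(-3 + f\right)^{2} G 2 G = \left(-3 + f\right)^{2} \cdot 2 G^{2} = 2 G^{2} \left(-3 + f\right)^{2}$)
$476 + H{\left(O{\left(6 \right)},19 \right)} = 476 + 2 \cdot 19^{2} \left(-3 + 6\right)^{2} = 476 + 2 \cdot 361 \cdot 3^{2} = 476 + 2 \cdot 361 \cdot 9 = 476 + 6498 = 6974$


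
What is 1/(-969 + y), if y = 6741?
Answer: 1/5772 ≈ 0.00017325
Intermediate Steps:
1/(-969 + y) = 1/(-969 + 6741) = 1/5772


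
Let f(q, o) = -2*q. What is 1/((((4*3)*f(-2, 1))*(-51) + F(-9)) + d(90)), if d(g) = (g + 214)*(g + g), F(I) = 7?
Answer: 1/52279 ≈ 1.9128e-5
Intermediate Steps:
d(g) = 2*g*(214 + g) (d(g) = (214 + g)*(2*g) = 2*g*(214 + g))
1/((((4*3)*f(-2, 1))*(-51) + F(-9)) + d(90)) = 1/((((4*3)*(-2*(-2)))*(-51) + 7) + 2*90*(214 + 90)) = 1/(((12*4)*(-51) + 7) + 2*90*304) = 1/((48*(-51) + 7) + 54720) = 1/((-2448 + 7) + 54720) = 1/(-2441 + 54720) = 1/52279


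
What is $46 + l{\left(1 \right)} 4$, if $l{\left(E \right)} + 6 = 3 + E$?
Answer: $38$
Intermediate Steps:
$l{\left(E \right)} = -3 + E$ ($l{\left(E \right)} = -6 + \left(3 + E\right) = -3 + E$)
$46 + l{\left(1 \right)} 4 = 46 + \left(-3 + 1\right) 4 = 46 - 8 = 38$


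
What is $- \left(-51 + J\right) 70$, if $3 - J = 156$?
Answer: $14280$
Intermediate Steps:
$J = -153$ ($J = 3 - 156 = -153$)
$- \left(-51 + J\right) 70 = - \left(-51 - 153\right) 70 = - \left(-204\right) 70 = \left(-1\right) \left(-14280\right) = 14280$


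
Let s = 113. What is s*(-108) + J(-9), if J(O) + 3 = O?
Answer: -12216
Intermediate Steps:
J(O) = -3 + O
s*(-108) + J(-9) = 113*(-108) + (-3 - 9) = -12204 - 12 = -12216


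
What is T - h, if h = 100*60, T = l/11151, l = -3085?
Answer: -66909085/11151 ≈ -6000.3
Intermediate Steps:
T = -3085/11151 ≈ -0.27666
h = 6000
T - h = -3085/11151 - 1*6000 = -3085/11151 - 6000 = -66909085/11151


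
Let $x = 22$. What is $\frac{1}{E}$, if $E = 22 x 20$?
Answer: $\frac{1}{9680} \approx 0.00010331$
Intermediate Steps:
$E = 9680$ ($E = 22 \cdot 22 \cdot 20 = 484 \cdot 20 = 9680$)
$\frac{1}{E} = \frac{1}{9680}$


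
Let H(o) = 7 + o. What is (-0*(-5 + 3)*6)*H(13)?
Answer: 0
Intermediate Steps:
(-0*(-5 + 3)*6)*H(13) = (-0*(-5 + 3)*6)*(7 + 13) = (-0*(-2)*6)*20 = (-2*0*6)*20 = (0*6)*20 = 0*20 = 0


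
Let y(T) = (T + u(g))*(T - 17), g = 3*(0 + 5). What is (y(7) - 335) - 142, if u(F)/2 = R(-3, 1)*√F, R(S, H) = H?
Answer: -547 - 20*√15 ≈ -624.46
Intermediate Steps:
g = 15 (g = 3*5 = 15)
u(F) = 2*√F (u(F) = 2*(1*√F) = 2*√F)
y(T) = (-17 + T)*(T + 2*√15) (y(T) = (T + 2*√15)*(T - 17) = (T + 2*√15)*(-17 + T) = (-17 + T)*(T + 2*√15))
(y(7) - 335) - 142 = ((7² - 34*√15 - 17*7 + 2*7*√15) - 335) - 142 = ((49 - 34*√15 - 119 + 14*√15) - 335) - 142 = ((-70 - 20*√15) - 335) - 142 = (-405 - 20*√15) - 142 = -547 - 20*√15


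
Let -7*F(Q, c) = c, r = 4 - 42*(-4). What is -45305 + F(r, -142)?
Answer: -316993/7 ≈ -45285.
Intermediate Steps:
r = 172 (r = 4 - 7*(-24) = 4 + 168 = 172)
F(Q, c) = -c/7
-45305 + F(r, -142) = -45305 - ⅐*(-142) = -45305 + 142/7 = -316993/7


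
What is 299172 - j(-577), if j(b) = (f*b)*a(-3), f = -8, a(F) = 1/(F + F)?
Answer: 899824/3 ≈ 2.9994e+5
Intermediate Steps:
a(F) = 1/(2*F)
j(b) = 4*b/3 (j(b) = (-8*b)*((½)/(-3)) = (-8*b)*((½)*(-⅓)) = -8*b*(-⅙) = 4*b/3)
299172 - j(-577) = 299172 - 4*(-577)/3 = 299172 - 1*(-2308/3) = 299172 + 2308/3 = 899824/3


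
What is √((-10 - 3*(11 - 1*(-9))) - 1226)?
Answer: 36*I ≈ 36.0*I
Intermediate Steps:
√((-10 - 3*(11 - 1*(-9))) - 1226) = √((-10 - 3*(11 + 9)) - 1226) = √((-10 - 3*20) - 1226) = √((-10 - 60) - 1226) = √(-70 - 1226) = √(-1296) = 36*I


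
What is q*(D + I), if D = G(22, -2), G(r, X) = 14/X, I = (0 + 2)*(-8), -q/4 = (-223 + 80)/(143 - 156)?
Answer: 1012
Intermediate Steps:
q = -44 (q = -4*(-223 + 80)/(143 - 156) = -(-572)/(-13) = -(-572)*(-1)/13 = -4*11 = -44)
I = -16 (I = 2*(-8) = -16)
D = -7 (D = 14/(-2) = 14*(-½) = -7)
q*(D + I) = -44*(-7 - 16) = -44*(-23) = 1012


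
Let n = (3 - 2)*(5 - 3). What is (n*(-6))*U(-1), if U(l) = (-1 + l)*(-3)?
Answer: -72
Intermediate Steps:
U(l) = 3 - 3*l
n = 2 (n = 1*2 = 2)
(n*(-6))*U(-1) = (2*(-6))*(3 - 3*(-1)) = -12*(3 + 3) = -12*6 = -72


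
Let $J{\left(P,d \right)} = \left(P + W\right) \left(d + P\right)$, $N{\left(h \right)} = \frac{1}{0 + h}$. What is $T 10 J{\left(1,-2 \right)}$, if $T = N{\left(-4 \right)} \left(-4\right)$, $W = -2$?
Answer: $10$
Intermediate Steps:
$N{\left(h \right)} = \frac{1}{h}$
$T = 1$ ($T = \frac{1}{-4} \left(-4\right) = \left(- \frac{1}{4}\right) \left(-4\right) = 1$)
$J{\left(P,d \right)} = \left(-2 + P\right) \left(P + d\right)$ ($J{\left(P,d \right)} = \left(P - 2\right) \left(d + P\right) = \left(-2 + P\right) \left(P + d\right)$)
$T 10 J{\left(1,-2 \right)} = 1 \cdot 10 \left(1^{2} - 2 - -4 + 1 \left(-2\right)\right) = 10 \left(1 - 2 + 4 - 2\right) = 10 \cdot 1 = 10$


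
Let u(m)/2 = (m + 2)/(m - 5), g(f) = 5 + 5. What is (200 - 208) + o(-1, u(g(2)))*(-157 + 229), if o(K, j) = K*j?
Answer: -1768/5 ≈ -353.60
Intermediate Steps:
g(f) = 10
u(m) = 2*(2 + m)/(-5 + m) (u(m) = 2*((m + 2)/(m - 5)) = 2*((2 + m)/(-5 + m)) = 2*(2 + m)/(-5 + m))
(200 - 208) + o(-1, u(g(2)))*(-157 + 229) = (200 - 208) + (-2*(2 + 10)/(-5 + 10))*(-157 + 229) = -8 - 2*12/5*72 = -8 - 1*24/5*72 = -8 - 24/5*72 = -8 - 1728/5 = -1768/5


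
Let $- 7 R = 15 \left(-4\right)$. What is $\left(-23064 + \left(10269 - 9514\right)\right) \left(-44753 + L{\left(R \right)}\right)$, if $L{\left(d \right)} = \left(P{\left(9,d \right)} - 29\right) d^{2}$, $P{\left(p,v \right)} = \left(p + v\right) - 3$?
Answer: $\frac{50080132373}{49} \approx 1.022 \cdot 10^{9}$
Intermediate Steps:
$P{\left(p,v \right)} = -3 + p + v$
$R = \frac{60}{7}$ ($R = - \frac{15 \left(-4\right)}{7} = \left(- \frac{1}{7}\right) \left(-60\right) = \frac{60}{7} \approx 8.5714$)
$L{\left(d \right)} = d^{2} \left(-23 + d\right)$ ($L{\left(d \right)} = \left(\left(-3 + 9 + d\right) - 29\right) d^{2} = \left(\left(6 + d\right) - 29\right) d^{2} = \left(-23 + d\right) d^{2} = d^{2} \left(-23 + d\right)$)
$\left(-23064 + \left(10269 - 9514\right)\right) \left(-44753 + L{\left(R \right)}\right) = \left(-23064 + \left(10269 - 9514\right)\right) \left(-44753 + \left(\frac{60}{7}\right)^{2} \left(-23 + \frac{60}{7}\right)\right) = \left(-23064 + 755\right) \left(-44753 + \frac{3600}{49} \left(- \frac{101}{7}\right)\right) = - 22309 \left(-44753 - \frac{363600}{343}\right) = \left(-22309\right) \left(- \frac{15713879}{343}\right) = \frac{50080132373}{49}$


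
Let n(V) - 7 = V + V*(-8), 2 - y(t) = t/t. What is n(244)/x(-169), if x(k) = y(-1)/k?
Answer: 287469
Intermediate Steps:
y(t) = 1 (y(t) = 2 - t/t = 2 - 1*1 = 2 - 1 = 1)
n(V) = 7 - 7*V (n(V) = 7 + (V + V*(-8)) = 7 + (V - 8*V) = 7 - 7*V)
x(k) = 1/k
n(244)/x(-169) = (7 - 7*244)/(1/(-169)) = (7 - 1708)/(-1/169) = -1701*(-169) = 287469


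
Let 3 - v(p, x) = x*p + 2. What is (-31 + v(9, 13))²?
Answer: 21609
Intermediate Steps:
v(p, x) = 1 - p*x (v(p, x) = 3 - (x*p + 2) = 3 - (p*x + 2) = 3 - (2 + p*x) = 3 + (-2 - p*x) = 1 - p*x)
(-31 + v(9, 13))² = (-31 + (1 - 1*9*13))² = (-31 + (1 - 117))² = (-31 - 116)² = (-147)² = 21609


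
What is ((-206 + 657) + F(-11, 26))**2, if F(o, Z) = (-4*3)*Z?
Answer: 19321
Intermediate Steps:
F(o, Z) = -12*Z
((-206 + 657) + F(-11, 26))**2 = ((-206 + 657) - 12*26)**2 = (451 - 312)**2 = 139**2 = 19321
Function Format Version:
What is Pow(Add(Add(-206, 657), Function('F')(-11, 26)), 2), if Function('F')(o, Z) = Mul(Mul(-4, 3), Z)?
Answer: 19321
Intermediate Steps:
Function('F')(o, Z) = Mul(-12, Z)
Pow(Add(Add(-206, 657), Function('F')(-11, 26)), 2) = Pow(Add(Add(-206, 657), Mul(-12, 26)), 2) = Pow(Add(451, -312), 2) = Pow(139, 2) = 19321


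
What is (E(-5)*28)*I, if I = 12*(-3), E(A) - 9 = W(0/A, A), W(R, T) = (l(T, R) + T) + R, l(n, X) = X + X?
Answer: -4032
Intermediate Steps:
l(n, X) = 2*X
W(R, T) = T + 3*R (W(R, T) = (2*R + T) + R = (T + 2*R) + R = T + 3*R)
E(A) = 9 + A (E(A) = 9 + (A + 3*(0/A)) = 9 + (A + 3*0) = 9 + (A + 0) = 9 + A)
I = -36
(E(-5)*28)*I = ((9 - 5)*28)*(-36) = (4*28)*(-36) = 112*(-36) = -4032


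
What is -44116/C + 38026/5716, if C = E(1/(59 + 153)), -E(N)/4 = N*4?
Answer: 1670625759/2858 ≈ 5.8454e+5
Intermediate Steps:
E(N) = -16*N (E(N) = -4*N*4 = -16*N)
C = -4/53 (C = -16/(59 + 153) = -16/212 = -16*1/212 = -4/53 ≈ -0.075472)
-44116/C + 38026/5716 = -44116/(-4/53) + 38026/5716 = -44116*(-53/4) + 38026*(1/5716) = 584537 + 19013/2858 = 1670625759/2858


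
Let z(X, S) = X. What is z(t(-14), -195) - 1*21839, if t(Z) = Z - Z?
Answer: -21839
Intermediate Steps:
t(Z) = 0
z(t(-14), -195) - 1*21839 = 0 - 1*21839 = 0 - 21839 = -21839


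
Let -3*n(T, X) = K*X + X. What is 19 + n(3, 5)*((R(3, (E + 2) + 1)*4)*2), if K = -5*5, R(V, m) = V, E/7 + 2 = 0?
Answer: 979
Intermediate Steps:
E = -14 (E = -14 + 7*0 = -14 + 0 = -14)
K = -25
n(T, X) = 8*X (n(T, X) = -(-25*X + X)/3 = -(-8)*X = 8*X)
19 + n(3, 5)*((R(3, (E + 2) + 1)*4)*2) = 19 + (8*5)*((3*4)*2) = 19 + 40*(12*2) = 19 + 40*24 = 19 + 960 = 979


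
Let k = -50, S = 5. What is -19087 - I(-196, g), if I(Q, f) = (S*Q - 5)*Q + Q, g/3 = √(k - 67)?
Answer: -211951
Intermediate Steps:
g = 9*I*√13 (g = 3*√(-50 - 67) = 3*√(-117) = 3*(3*I*√13) = 9*I*√13 ≈ 32.45*I)
I(Q, f) = Q + Q*(-5 + 5*Q) (I(Q, f) = (5*Q - 5)*Q + Q = (-5 + 5*Q)*Q + Q = Q*(-5 + 5*Q) + Q = Q + Q*(-5 + 5*Q))
-19087 - I(-196, g) = -19087 - (-196)*(-4 + 5*(-196)) = -19087 - (-196)*(-4 - 980) = -19087 - (-196)*(-984) = -19087 - 1*192864 = -19087 - 192864 = -211951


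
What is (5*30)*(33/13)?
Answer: 4950/13 ≈ 380.77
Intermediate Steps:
(5*30)*(33/13) = 150*(33*(1/13)) = 150*(33/13) = 4950/13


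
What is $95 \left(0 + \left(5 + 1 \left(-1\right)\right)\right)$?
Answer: $380$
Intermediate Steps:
$95 \left(0 + \left(5 + 1 \left(-1\right)\right)\right) = 95 \left(0 + \left(5 - 1\right)\right) = 95 \left(0 + 4\right) = 95 \cdot 4 = 380$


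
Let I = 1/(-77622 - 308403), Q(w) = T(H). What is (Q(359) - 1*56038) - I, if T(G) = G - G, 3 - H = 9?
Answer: -21632068949/386025 ≈ -56038.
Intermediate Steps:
H = -6 (H = 3 - 1*9 = 3 - 9 = -6)
T(G) = 0
Q(w) = 0
I = -1/386025 (I = 1/(-386025) = -1/386025 ≈ -2.5905e-6)
(Q(359) - 1*56038) - I = (0 - 1*56038) - 1*(-1/386025) = (0 - 56038) + 1/386025 = -56038 + 1/386025 = -21632068949/386025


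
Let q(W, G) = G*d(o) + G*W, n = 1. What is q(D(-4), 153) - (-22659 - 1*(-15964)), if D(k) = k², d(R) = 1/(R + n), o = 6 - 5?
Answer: 18439/2 ≈ 9219.5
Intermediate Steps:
o = 1
d(R) = 1/(1 + R) (d(R) = 1/(R + 1) = 1/(1 + R))
q(W, G) = G/2 + G*W (q(W, G) = G/(1 + 1) + G*W = G/2 + G*W)
q(D(-4), 153) - (-22659 - 1*(-15964)) = 153*(½ + (-4)²) - (-22659 - 1*(-15964)) = 153*(½ + 16) - (-22659 + 15964) = 153*(33/2) - 1*(-6695) = 5049/2 + 6695 = 18439/2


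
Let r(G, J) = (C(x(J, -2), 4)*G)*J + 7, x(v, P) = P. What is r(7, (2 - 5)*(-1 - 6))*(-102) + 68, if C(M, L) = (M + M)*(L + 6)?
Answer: 599114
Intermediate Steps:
C(M, L) = 2*M*(6 + L) (C(M, L) = (2*M)*(6 + L) = 2*M*(6 + L))
r(G, J) = 7 - 40*G*J (r(G, J) = ((2*(-2)*(6 + 4))*G)*J + 7 = ((2*(-2)*10)*G)*J + 7 = (-40*G)*J + 7 = -40*G*J + 7 = 7 - 40*G*J)
r(7, (2 - 5)*(-1 - 6))*(-102) + 68 = (7 - 40*7*(2 - 5)*(-1 - 6))*(-102) + 68 = (7 - 40*7*(-3*(-7)))*(-102) + 68 = (7 - 40*7*21)*(-102) + 68 = (7 - 5880)*(-102) + 68 = -5873*(-102) + 68 = 599046 + 68 = 599114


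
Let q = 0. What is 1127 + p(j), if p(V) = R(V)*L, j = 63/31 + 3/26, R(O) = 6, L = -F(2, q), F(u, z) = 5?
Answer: 1097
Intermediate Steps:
L = -5 (L = -1*5 = -5)
j = 1731/806 (j = 63*(1/31) + 3*(1/26) = 63/31 + 3/26 = 1731/806 ≈ 2.1476)
p(V) = -30 (p(V) = 6*(-5) = -30)
1127 + p(j) = 1127 - 30 = 1097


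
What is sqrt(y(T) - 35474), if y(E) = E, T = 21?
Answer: 11*I*sqrt(293) ≈ 188.29*I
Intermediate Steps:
sqrt(y(T) - 35474) = sqrt(21 - 35474) = sqrt(-35453) = 11*I*sqrt(293)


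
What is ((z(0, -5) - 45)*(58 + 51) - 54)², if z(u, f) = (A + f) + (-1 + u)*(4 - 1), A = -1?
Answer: 35283600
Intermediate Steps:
z(u, f) = -4 + f + 3*u (z(u, f) = (-1 + f) + (-1 + u)*(4 - 1) = (-1 + f) + (-1 + u)*3 = (-1 + f) + (-3 + 3*u) = -4 + f + 3*u)
((z(0, -5) - 45)*(58 + 51) - 54)² = (((-4 - 5 + 3*0) - 45)*(58 + 51) - 54)² = (((-4 - 5 + 0) - 45)*109 - 54)² = ((-9 - 45)*109 - 54)² = (-54*109 - 54)² = (-5886 - 54)² = (-5940)² = 35283600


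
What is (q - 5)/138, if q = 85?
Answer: 40/69 ≈ 0.57971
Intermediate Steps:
(q - 5)/138 = (85 - 5)/138 = 80*(1/138) = 40/69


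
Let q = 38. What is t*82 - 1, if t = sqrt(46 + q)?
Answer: -1 + 164*sqrt(21) ≈ 750.54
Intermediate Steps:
t = 2*sqrt(21) (t = sqrt(46 + 38) = sqrt(84) = 2*sqrt(21) ≈ 9.1651)
t*82 - 1 = (2*sqrt(21))*82 - 1 = 164*sqrt(21) - 1 = -1 + 164*sqrt(21)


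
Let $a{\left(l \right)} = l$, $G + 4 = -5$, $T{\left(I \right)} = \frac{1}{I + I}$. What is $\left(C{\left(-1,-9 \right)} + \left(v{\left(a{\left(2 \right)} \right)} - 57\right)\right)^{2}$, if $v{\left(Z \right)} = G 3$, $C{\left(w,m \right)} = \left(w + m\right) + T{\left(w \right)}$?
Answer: $\frac{35721}{4} \approx 8930.3$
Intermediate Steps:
$T{\left(I \right)} = \frac{1}{2 I}$
$G = -9$ ($G = -4 - 5 = -9$)
$C{\left(w,m \right)} = m + w + \frac{1}{2 w}$ ($C{\left(w,m \right)} = \left(w + m\right) + \frac{1}{2 w} = \left(m + w\right) + \frac{1}{2 w} = m + w + \frac{1}{2 w}$)
$v{\left(Z \right)} = -27$ ($v{\left(Z \right)} = \left(-9\right) 3 = -27$)
$\left(C{\left(-1,-9 \right)} + \left(v{\left(a{\left(2 \right)} \right)} - 57\right)\right)^{2} = \left(\left(-9 - 1 + \frac{1}{2 \left(-1\right)}\right) - 84\right)^{2} = \left(\left(-9 - 1 + \frac{1}{2} \left(-1\right)\right) - 84\right)^{2} = \left(\left(-9 - 1 - \frac{1}{2}\right) - 84\right)^{2} = \left(- \frac{21}{2} - 84\right)^{2} = \left(- \frac{189}{2}\right)^{2} = \frac{35721}{4}$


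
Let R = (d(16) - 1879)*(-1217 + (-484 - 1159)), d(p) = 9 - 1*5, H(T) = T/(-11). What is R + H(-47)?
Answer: 58987547/11 ≈ 5.3625e+6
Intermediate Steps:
H(T) = -T/11 (H(T) = T*(-1/11) = -T/11)
d(p) = 4 (d(p) = 9 - 5 = 4)
R = 5362500 (R = (4 - 1879)*(-1217 + (-484 - 1159)) = -1875*(-1217 - 1643) = -1875*(-2860) = 5362500)
R + H(-47) = 5362500 - 1/11*(-47) = 5362500 + 47/11 = 58987547/11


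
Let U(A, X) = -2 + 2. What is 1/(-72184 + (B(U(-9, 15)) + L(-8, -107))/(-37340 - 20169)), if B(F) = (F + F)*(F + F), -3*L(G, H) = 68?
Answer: -172527/12453688900 ≈ -1.3853e-5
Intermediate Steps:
L(G, H) = -68/3 (L(G, H) = -⅓*68 = -68/3)
U(A, X) = 0
B(F) = 4*F² (B(F) = (2*F)*(2*F) = 4*F²)
1/(-72184 + (B(U(-9, 15)) + L(-8, -107))/(-37340 - 20169)) = 1/(-72184 + (4*0² - 68/3)/(-37340 - 20169)) = 1/(-72184 + (4*0 - 68/3)/(-57509)) = 1/(-72184 + (0 - 68/3)*(-1/57509)) = 1/(-72184 - 68/3*(-1/57509)) = 1/(-72184 + 68/172527) = 1/(-12453688900/172527) = -172527/12453688900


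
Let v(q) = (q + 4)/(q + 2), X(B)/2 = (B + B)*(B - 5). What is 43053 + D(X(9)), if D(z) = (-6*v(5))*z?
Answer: 293595/7 ≈ 41942.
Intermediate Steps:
X(B) = 4*B*(-5 + B) (X(B) = 2*((B + B)*(B - 5)) = 2*((2*B)*(-5 + B)) = 2*(2*B*(-5 + B)) = 4*B*(-5 + B))
v(q) = (4 + q)/(2 + q)
D(z) = -54*z/7 (D(z) = (-6*(4 + 5)/(2 + 5))*z = (-6*9/7)*z = -54*z/7)
43053 + D(X(9)) = 43053 - 216*9*(-5 + 9)/7 = 43053 - 216*9*4/7 = 43053 - 54/7*144 = 43053 - 7776/7 = 293595/7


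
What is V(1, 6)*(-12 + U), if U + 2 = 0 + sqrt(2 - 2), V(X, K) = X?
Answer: -14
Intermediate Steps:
U = -2 (U = -2 + (0 + sqrt(2 - 2)) = -2 + (0 + sqrt(0)) = -2 + (0 + 0) = -2 + 0 = -2)
V(1, 6)*(-12 + U) = 1*(-12 - 2) = 1*(-14) = -14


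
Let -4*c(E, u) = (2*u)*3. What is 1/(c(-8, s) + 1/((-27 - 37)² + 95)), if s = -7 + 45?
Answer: -4191/238886 ≈ -0.017544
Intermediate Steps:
s = 38
c(E, u) = -3*u/2 (c(E, u) = -2*u*3/4 = -3*u/2)
1/(c(-8, s) + 1/((-27 - 37)² + 95)) = 1/(-3/2*38 + 1/((-27 - 37)² + 95)) = 1/(-57 + 1/((-64)² + 95)) = 1/(-57 + 1/(4096 + 95)) = 1/(-57 + 1/4191) = 1/(-238886/4191) = -4191/238886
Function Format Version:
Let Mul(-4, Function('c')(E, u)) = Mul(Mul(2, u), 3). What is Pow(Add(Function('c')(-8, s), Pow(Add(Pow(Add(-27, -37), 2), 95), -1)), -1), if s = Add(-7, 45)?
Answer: Rational(-4191, 238886) ≈ -0.017544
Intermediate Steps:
s = 38
Function('c')(E, u) = Mul(Rational(-3, 2), u) (Function('c')(E, u) = Mul(Rational(-1, 4), Mul(Mul(2, u), 3)) = Mul(Rational(-1, 4), Mul(6, u)) = Mul(Rational(-3, 2), u))
Pow(Add(Function('c')(-8, s), Pow(Add(Pow(Add(-27, -37), 2), 95), -1)), -1) = Pow(Add(Mul(Rational(-3, 2), 38), Pow(Add(Pow(Add(-27, -37), 2), 95), -1)), -1) = Pow(Add(-57, Pow(Add(Pow(-64, 2), 95), -1)), -1) = Pow(Add(-57, Pow(Add(4096, 95), -1)), -1) = Pow(Add(-57, Pow(4191, -1)), -1) = Pow(Add(-57, Rational(1, 4191)), -1) = Pow(Rational(-238886, 4191), -1) = Rational(-4191, 238886)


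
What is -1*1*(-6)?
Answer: 6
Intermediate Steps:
-1*1*(-6) = -1*(-6) = 6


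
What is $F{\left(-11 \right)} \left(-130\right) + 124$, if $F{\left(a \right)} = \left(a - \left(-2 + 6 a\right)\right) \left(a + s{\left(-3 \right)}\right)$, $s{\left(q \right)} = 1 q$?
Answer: $103864$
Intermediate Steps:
$s{\left(q \right)} = q$
$F{\left(a \right)} = \left(-3 + a\right) \left(2 - 5 a\right)$ ($F{\left(a \right)} = \left(a - \left(-2 + 6 a\right)\right) \left(a - 3\right) = \left(a - \left(-2 + 6 a\right)\right) \left(-3 + a\right) = \left(2 - 5 a\right) \left(-3 + a\right) = \left(-3 + a\right) \left(2 - 5 a\right)$)
$F{\left(-11 \right)} \left(-130\right) + 124 = \left(-6 - 5 \left(-11\right)^{2} + 17 \left(-11\right)\right) \left(-130\right) + 124 = \left(-6 - 605 - 187\right) \left(-130\right) + 124 = \left(-798\right) \left(-130\right) + 124 = 103740 + 124 = 103864$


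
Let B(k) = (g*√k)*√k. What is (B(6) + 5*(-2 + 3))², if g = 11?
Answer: 5041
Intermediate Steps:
B(k) = 11*k (B(k) = (11*√k)*√k = 11*k)
(B(6) + 5*(-2 + 3))² = (11*6 + 5*(-2 + 3))² = (66 + 5*1)² = (66 + 5)² = 71² = 5041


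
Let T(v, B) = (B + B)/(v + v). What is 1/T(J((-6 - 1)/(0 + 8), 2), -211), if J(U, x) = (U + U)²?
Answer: -49/3376 ≈ -0.014514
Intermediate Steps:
J(U, x) = 4*U² (J(U, x) = (2*U)² = 4*U²)
T(v, B) = B/v (T(v, B) = (2*B)/((2*v)) = (2*B)*(1/(2*v)) = B/v)
1/T(J((-6 - 1)/(0 + 8), 2), -211) = 1/(-211*(0 + 8)²/(4*(-6 - 1)²)) = 1/(-211/(4*(-7/8)²)) = 1/(-211/(4*(49/64))) = 1/(-211/49/16) = 1/(-211*16/49) = 1/(-3376/49) = -49/3376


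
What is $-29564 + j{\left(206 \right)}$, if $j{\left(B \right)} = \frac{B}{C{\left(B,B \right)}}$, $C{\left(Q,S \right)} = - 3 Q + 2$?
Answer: $- \frac{9105815}{308} \approx -29564.0$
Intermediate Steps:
$C{\left(Q,S \right)} = 2 - 3 Q$
$j{\left(B \right)} = \frac{B}{2 - 3 B}$
$-29564 + j{\left(206 \right)} = -29564 - \frac{206}{-2 + 3 \cdot 206} = -29564 - \frac{206}{-2 + 618} = -29564 - \frac{206}{616} = -29564 - 206 \cdot \frac{1}{616} = -29564 - \frac{103}{308} = - \frac{9105815}{308}$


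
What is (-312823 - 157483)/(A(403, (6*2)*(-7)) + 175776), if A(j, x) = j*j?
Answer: -470306/338185 ≈ -1.3907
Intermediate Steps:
A(j, x) = j²
(-312823 - 157483)/(A(403, (6*2)*(-7)) + 175776) = (-312823 - 157483)/(403² + 175776) = -470306/(162409 + 175776) = -470306/338185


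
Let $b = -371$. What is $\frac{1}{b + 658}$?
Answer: $\frac{1}{287} \approx 0.0034843$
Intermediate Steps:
$\frac{1}{b + 658} = \frac{1}{-371 + 658} = \frac{1}{287}$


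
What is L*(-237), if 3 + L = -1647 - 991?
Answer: 625917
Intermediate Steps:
L = -2641 (L = -3 + (-1647 - 991) = -3 - 2638 = -2641)
L*(-237) = -2641*(-237) = 625917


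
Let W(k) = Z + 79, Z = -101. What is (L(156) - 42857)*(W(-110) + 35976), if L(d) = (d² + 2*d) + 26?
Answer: -653751582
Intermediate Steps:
L(d) = 26 + d² + 2*d
W(k) = -22 (W(k) = -101 + 79 = -22)
(L(156) - 42857)*(W(-110) + 35976) = ((26 + 156² + 2*156) - 42857)*(-22 + 35976) = ((26 + 24336 + 312) - 42857)*35954 = (24674 - 42857)*35954 = -18183*35954 = -653751582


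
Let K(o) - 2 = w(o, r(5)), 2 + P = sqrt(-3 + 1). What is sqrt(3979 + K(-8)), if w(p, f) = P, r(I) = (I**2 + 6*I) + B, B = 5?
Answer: sqrt(3979 + I*sqrt(2)) ≈ 63.079 + 0.0112*I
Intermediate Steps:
P = -2 + I*sqrt(2) (P = -2 + sqrt(-3 + 1) = -2 + sqrt(-2) = -2 + I*sqrt(2) ≈ -2.0 + 1.4142*I)
r(I) = 5 + I**2 + 6*I (r(I) = (I**2 + 6*I) + 5 = 5 + I**2 + 6*I)
w(p, f) = -2 + I*sqrt(2)
K(o) = I*sqrt(2) (K(o) = 2 + (-2 + I*sqrt(2)) = I*sqrt(2))
sqrt(3979 + K(-8)) = sqrt(3979 + I*sqrt(2))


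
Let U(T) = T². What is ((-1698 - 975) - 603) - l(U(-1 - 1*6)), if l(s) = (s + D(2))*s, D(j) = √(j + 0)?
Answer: -5677 - 49*√2 ≈ -5746.3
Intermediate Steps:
D(j) = √j
l(s) = s*(s + √2) (l(s) = (s + √2)*s = s*(s + √2))
((-1698 - 975) - 603) - l(U(-1 - 1*6)) = ((-1698 - 975) - 603) - (-1 - 1*6)²*((-1 - 1*6)² + √2) = (-2673 - 603) - (-1 - 6)²*((-1 - 6)² + √2) = -3276 - (-7)²*((-7)² + √2) = -3276 - 49*(49 + √2) = -3276 - (2401 + 49*√2) = -3276 + (-2401 - 49*√2) = -5677 - 49*√2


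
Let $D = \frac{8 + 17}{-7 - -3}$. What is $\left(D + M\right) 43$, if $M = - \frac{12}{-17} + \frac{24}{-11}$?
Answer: $- \frac{248497}{748} \approx -332.22$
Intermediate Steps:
$D = - \frac{25}{4}$ ($D = \frac{25}{-7 + 3} = \frac{25}{-4} = 25 \left(- \frac{1}{4}\right) = - \frac{25}{4} \approx -6.25$)
$M = - \frac{276}{187}$ ($M = \left(-12\right) \left(- \frac{1}{17}\right) + 24 \left(- \frac{1}{11}\right) = \frac{12}{17} - \frac{24}{11} = - \frac{276}{187} \approx -1.4759$)
$\left(D + M\right) 43 = \left(- \frac{25}{4} - \frac{276}{187}\right) 43 = \left(- \frac{5779}{748}\right) 43 = - \frac{248497}{748}$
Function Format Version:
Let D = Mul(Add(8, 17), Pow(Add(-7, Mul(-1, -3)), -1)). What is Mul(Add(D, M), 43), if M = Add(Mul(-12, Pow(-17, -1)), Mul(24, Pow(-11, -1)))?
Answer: Rational(-248497, 748) ≈ -332.22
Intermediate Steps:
D = Rational(-25, 4) (D = Mul(25, Pow(Add(-7, 3), -1)) = Mul(25, Pow(-4, -1)) = Mul(25, Rational(-1, 4)) = Rational(-25, 4) ≈ -6.2500)
M = Rational(-276, 187) (M = Add(Mul(-12, Rational(-1, 17)), Mul(24, Rational(-1, 11))) = Add(Rational(12, 17), Rational(-24, 11)) = Rational(-276, 187) ≈ -1.4759)
Mul(Add(D, M), 43) = Mul(Add(Rational(-25, 4), Rational(-276, 187)), 43) = Mul(Rational(-5779, 748), 43) = Rational(-248497, 748)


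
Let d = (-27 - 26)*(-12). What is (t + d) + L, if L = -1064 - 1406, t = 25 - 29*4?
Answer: -1925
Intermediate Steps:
t = -91 (t = 25 - 116 = -91)
d = 636 (d = -53*(-12) = 636)
L = -2470
(t + d) + L = (-91 + 636) - 2470 = 545 - 2470 = -1925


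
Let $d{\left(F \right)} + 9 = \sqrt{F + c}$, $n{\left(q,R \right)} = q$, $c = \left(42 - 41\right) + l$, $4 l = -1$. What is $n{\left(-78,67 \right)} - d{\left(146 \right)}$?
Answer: $-69 - \frac{\sqrt{587}}{2} \approx -81.114$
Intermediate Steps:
$l = - \frac{1}{4}$ ($l = \frac{1}{4} \left(-1\right) = - \frac{1}{4} \approx -0.25$)
$c = \frac{3}{4}$ ($c = \left(42 - 41\right) - \frac{1}{4} = 1 - \frac{1}{4} = \frac{3}{4} \approx 0.75$)
$d{\left(F \right)} = -9 + \sqrt{\frac{3}{4} + F}$ ($d{\left(F \right)} = -9 + \sqrt{F + \frac{3}{4}} = -9 + \sqrt{\frac{3}{4} + F}$)
$n{\left(-78,67 \right)} - d{\left(146 \right)} = -78 - \left(-9 + \frac{\sqrt{3 + 4 \cdot 146}}{2}\right) = -78 - \left(-9 + \frac{\sqrt{3 + 584}}{2}\right) = -78 - \left(-9 + \frac{\sqrt{587}}{2}\right) = -78 + \left(9 - \frac{\sqrt{587}}{2}\right) = -69 - \frac{\sqrt{587}}{2}$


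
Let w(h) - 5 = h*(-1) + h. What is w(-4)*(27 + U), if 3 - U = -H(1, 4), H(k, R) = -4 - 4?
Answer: 110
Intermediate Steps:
H(k, R) = -8
w(h) = 5 (w(h) = 5 + (h*(-1) + h) = 5 + (-h + h) = 5 + 0 = 5)
U = -5 (U = 3 - (-1)*(-8) = 3 - 1*8 = 3 - 8 = -5)
w(-4)*(27 + U) = 5*(27 - 5) = 5*22 = 110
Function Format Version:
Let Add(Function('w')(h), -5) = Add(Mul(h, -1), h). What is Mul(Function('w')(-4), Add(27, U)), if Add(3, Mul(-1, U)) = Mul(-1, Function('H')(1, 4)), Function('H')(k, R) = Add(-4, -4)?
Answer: 110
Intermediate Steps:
Function('H')(k, R) = -8
Function('w')(h) = 5 (Function('w')(h) = Add(5, Add(Mul(h, -1), h)) = Add(5, Add(Mul(-1, h), h)) = Add(5, 0) = 5)
U = -5 (U = Add(3, Mul(-1, Mul(-1, -8))) = Add(3, Mul(-1, 8)) = Add(3, -8) = -5)
Mul(Function('w')(-4), Add(27, U)) = Mul(5, Add(27, -5)) = Mul(5, 22) = 110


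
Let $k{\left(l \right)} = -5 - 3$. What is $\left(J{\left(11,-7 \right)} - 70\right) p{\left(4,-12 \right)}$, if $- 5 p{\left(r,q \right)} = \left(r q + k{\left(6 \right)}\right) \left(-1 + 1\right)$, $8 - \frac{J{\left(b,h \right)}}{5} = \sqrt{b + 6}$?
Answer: $0$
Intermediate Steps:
$k{\left(l \right)} = -8$
$J{\left(b,h \right)} = 40 - 5 \sqrt{6 + b}$ ($J{\left(b,h \right)} = 40 - 5 \sqrt{b + 6} = 40 - 5 \sqrt{6 + b}$)
$p{\left(r,q \right)} = 0$ ($p{\left(r,q \right)} = - \frac{\left(r q - 8\right) \left(-1 + 1\right)}{5} = - \frac{\left(q r - 8\right) 0}{5} = - \frac{\left(-8 + q r\right) 0}{5} = \left(- \frac{1}{5}\right) 0 = 0$)
$\left(J{\left(11,-7 \right)} - 70\right) p{\left(4,-12 \right)} = \left(\left(40 - 5 \sqrt{6 + 11}\right) - 70\right) 0 = \left(\left(40 - 5 \sqrt{17}\right) - 70\right) 0 = \left(-30 - 5 \sqrt{17}\right) 0 = 0$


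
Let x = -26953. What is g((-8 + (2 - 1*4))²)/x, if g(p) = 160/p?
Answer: -8/134765 ≈ -5.9363e-5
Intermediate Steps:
g((-8 + (2 - 1*4))²)/x = (160/((-8 + (2 - 1*4))²))/(-26953) = (160/((-8 + (2 - 4))²))*(-1/26953) = (160/((-8 - 2)²))*(-1/26953) = (160/((-10)²))*(-1/26953) = (160/100)*(-1/26953) = (160*(1/100))*(-1/26953) = (8/5)*(-1/26953) = -8/134765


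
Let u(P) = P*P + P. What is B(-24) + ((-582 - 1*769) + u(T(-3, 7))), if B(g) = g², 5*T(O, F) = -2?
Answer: -19381/25 ≈ -775.24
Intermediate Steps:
T(O, F) = -⅖ (T(O, F) = (⅕)*(-2) = -⅖)
u(P) = P + P² (u(P) = P² + P = P + P²)
B(-24) + ((-582 - 1*769) + u(T(-3, 7))) = (-24)² + ((-582 - 1*769) - 2*(1 - ⅖)/5) = 576 + ((-582 - 769) - ⅖*⅗) = 576 + (-1351 - 6/25) = 576 - 33781/25 = -19381/25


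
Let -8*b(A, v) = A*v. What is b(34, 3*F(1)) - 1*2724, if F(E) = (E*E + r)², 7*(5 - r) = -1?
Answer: -628203/196 ≈ -3205.1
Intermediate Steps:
r = 36/7 (r = 5 - ⅐*(-1) = 5 + ⅐ = 36/7 ≈ 5.1429)
F(E) = (36/7 + E²)² (F(E) = (E*E + 36/7)² = (E² + 36/7)² = (36/7 + E²)²)
b(A, v) = -A*v/8
b(34, 3*F(1)) - 1*2724 = -⅛*34*3*((36 + 7*1²)²/49) - 1*2724 = -⅛*34*3*((36 + 7*1)²/49) - 2724 = -⅛*34*3*((36 + 7)²/49) - 2724 = -⅛*34*3*((1/49)*43²) - 2724 = -⅛*34*3*((1/49)*1849) - 2724 = -⅛*34*3*(1849/49) - 2724 = -⅛*34*5547/49 - 2724 = -94299/196 - 2724 = -628203/196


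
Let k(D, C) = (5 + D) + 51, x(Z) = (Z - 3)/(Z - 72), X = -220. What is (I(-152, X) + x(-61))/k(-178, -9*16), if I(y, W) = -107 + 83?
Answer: 1564/8113 ≈ 0.19278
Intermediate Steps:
x(Z) = (-3 + Z)/(-72 + Z)
I(y, W) = -24
k(D, C) = 56 + D
(I(-152, X) + x(-61))/k(-178, -9*16) = (-24 + (-3 - 61)/(-72 - 61))/(56 - 178) = (-24 - 64/(-133))/(-122) = (-24 - 1/133*(-64))*(-1/122) = (-24 + 64/133)*(-1/122) = -3128/133*(-1/122) = 1564/8113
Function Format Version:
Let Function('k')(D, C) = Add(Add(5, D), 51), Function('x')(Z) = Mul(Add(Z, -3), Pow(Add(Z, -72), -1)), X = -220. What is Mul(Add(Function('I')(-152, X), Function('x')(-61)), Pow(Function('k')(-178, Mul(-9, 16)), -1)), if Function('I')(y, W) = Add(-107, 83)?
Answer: Rational(1564, 8113) ≈ 0.19278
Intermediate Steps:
Function('x')(Z) = Mul(Pow(Add(-72, Z), -1), Add(-3, Z)) (Function('x')(Z) = Mul(Add(-3, Z), Pow(Add(-72, Z), -1)) = Mul(Pow(Add(-72, Z), -1), Add(-3, Z)))
Function('I')(y, W) = -24
Function('k')(D, C) = Add(56, D)
Mul(Add(Function('I')(-152, X), Function('x')(-61)), Pow(Function('k')(-178, Mul(-9, 16)), -1)) = Mul(Add(-24, Mul(Pow(Add(-72, -61), -1), Add(-3, -61))), Pow(Add(56, -178), -1)) = Mul(Add(-24, Mul(Pow(-133, -1), -64)), Pow(-122, -1)) = Mul(Add(-24, Mul(Rational(-1, 133), -64)), Rational(-1, 122)) = Mul(Add(-24, Rational(64, 133)), Rational(-1, 122)) = Mul(Rational(-3128, 133), Rational(-1, 122)) = Rational(1564, 8113)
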